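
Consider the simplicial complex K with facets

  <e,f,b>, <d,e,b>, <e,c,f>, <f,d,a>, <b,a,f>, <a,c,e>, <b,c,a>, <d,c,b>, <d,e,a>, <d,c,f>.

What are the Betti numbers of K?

Order the vertices as a < b < c < d < e < f. Listing each simplex with vertices in this order, K has dimension 2 with simplices:

  0-simplices (6): a, b, c, d, e, f
  1-simplices (15): ab, ac, ad, ae, af, bc, bd, be, bf, cd, ce, cf, de, df, ef
  2-simplices (10): abc, abf, ace, ade, adf, bcd, bde, bef, cdf, cef

Hence C_0 ≅ Z^6, C_1 ≅ Z^15, C_2 ≅ Z^10.

The boundary map ∂_1: C_1 → C_0 sends each edge [p,q] (with p < q) to q − p.
As a 6×15 matrix over Z this has rank 5, with invariant factors (1,1,1,1,1).

Boundary ∂_2: C_2 → C_1 maps a triangle to the signed sum of its edges. For instance
  ∂abc = bc − ac + ab,
  ∂ace = ce − ae + ac.
The resulting 15×10 matrix has rank 10, and its Smith normal form has invariant factors (1,1,1,1,1,1,1,1,1,2).

Computing H_k = (kernel of ∂_k) / (image of ∂_{k+1}):

  H_0: rank C_0 − rank ∂_1 = 6 − 5 = 1, and the invariant factors of ∂_1 are all 1, so H_0 = Z.
  H_1: rank ker ∂_1 − rank ∂_2 = (15 − 5) − 10 = 0, and ∂_2 has invariant factor 2 > 1, so H_1 = Z/2.
  H_2: rank ker ∂_2 − rank ∂_3 = (10 − 10) − 0 = 0, and there is no ∂_3, so H_2 = 0.

Hence the Betti numbers are b_0 = 1, b_1 = 0, b_2 = 0.

b_0 = 1, b_1 = 0, b_2 = 0.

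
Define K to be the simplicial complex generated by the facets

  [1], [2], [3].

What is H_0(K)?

H_0 = Z^3.

Take the total order 1 < 2 < 3 on the vertex set. Then K (dimension 0) consists of the simplices:

  0-simplices (3): [1], [2], [3]

so the chain groups are C_0 ≅ Z^3.

Computing H_k = (kernel of ∂_k) / (image of ∂_{k+1}):

  H_0: rank C_0 − rank ∂_1 = 3 − 0 = 3, and there is no ∂_1, so H_0 = Z^3.

(K is a triangulation of a set of 3 points.)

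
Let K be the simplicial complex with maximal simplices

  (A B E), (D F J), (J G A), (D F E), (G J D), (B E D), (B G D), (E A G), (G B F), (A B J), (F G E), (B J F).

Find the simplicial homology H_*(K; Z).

H_0 ≅ Z,  H_1 ≅ Z/2,  H_2 = 0.

Take the total order A < B < D < E < F < G < J on the vertex set. Then K (dimension 2) consists of the simplices:

  0-simplices (7): A, B, D, E, F, G, J
  1-simplices (18): AB, AE, AG, AJ, BD, BE, BF, BG, BJ, DE, DF, DG, DJ, EF, EG, FG, FJ, GJ
  2-simplices (12): ABE, ABJ, AEG, AGJ, BDE, BDG, BFG, BFJ, DEF, DFJ, DGJ, EFG

giving chain groups C_0 ≅ Z^7, C_1 ≅ Z^18, C_2 ≅ Z^12.

∂_1: C_1 → C_0 is given by ∂[p,q] = [q] − [p]. For instance
  ∂AE = E − A.
The 7×18 boundary matrix has rank 6 and Smith normal form diag(1,1,1,1,1,1).

Boundary ∂_2: C_2 → C_1 sends each 2-simplex [p,q,r] to [q,r] − [p,r] + [p,q]. For instance
  ∂BFJ = FJ − BJ + BF,
  ∂DGJ = GJ − DJ + DG.
As a 18×12 matrix over Z this has rank 12, with invariant factors (1,1,1,1,1,1,1,1,1,1,1,2).

From H_k ≅ ker(∂_k) / im(∂_{k+1}) we obtain:

  H_0: rank C_0 − rank ∂_1 = 7 − 6 = 1, and the invariant factors of ∂_1 are all 1, so H_0 = Z.
  H_1: rank ker ∂_1 − rank ∂_2 = (18 − 6) − 12 = 0, and ∂_2 has invariant factor 2 > 1, so H_1 = Z/2.
  H_2: rank ker ∂_2 − rank ∂_3 = (12 − 12) − 0 = 0, and there is no ∂_3, so H_2 = 0.

As a check, the Euler characteristic is 7 − 18 + 12 = 1, which agrees with 1 − 0 + 0 = 1.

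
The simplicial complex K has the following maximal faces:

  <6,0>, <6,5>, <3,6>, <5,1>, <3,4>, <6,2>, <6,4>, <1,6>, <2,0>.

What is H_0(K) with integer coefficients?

H_0 = Z.

K has 7 vertices, 9 edges.
rank ∂_0 = 0, rank ∂_1 = 6 ⇒ b_0 = 7 − 0 − 6 = 1; all invariant factors of ∂_1 are 1 so no torsion. So H_0 ≅ Z.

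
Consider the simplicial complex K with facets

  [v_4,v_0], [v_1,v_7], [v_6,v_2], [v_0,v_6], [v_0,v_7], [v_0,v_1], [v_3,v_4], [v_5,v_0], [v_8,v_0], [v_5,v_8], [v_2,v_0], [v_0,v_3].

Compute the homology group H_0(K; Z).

H_0 = Z.

Take the total order v_0 < v_1 < v_2 < v_3 < v_4 < v_5 < v_6 < v_7 < v_8 on the vertex set. Then K (dimension 1) consists of the simplices:

  0-simplices (9): [v_0], [v_1], [v_2], [v_3], [v_4], [v_5], [v_6], [v_7], [v_8]
  1-simplices (12): [v_0,v_1], [v_0,v_2], [v_0,v_3], [v_0,v_4], [v_0,v_5], [v_0,v_6], [v_0,v_7], [v_0,v_8], [v_1,v_7], [v_2,v_6], [v_3,v_4], [v_5,v_8]

giving chain groups C_0 ≅ Z^9, C_1 ≅ Z^12.

The boundary map ∂_1: C_1 → C_0 is given by ∂[p,q] = [q] − [p]. For instance
  ∂[v_1,v_7] = [v_7] − [v_1].
As a 9×12 matrix over Z this has rank 8, with invariant factors (1,1,1,1,1,1,1,1).

Now H_k = ker ∂_k / im ∂_{k+1}, so:

  H_0: rank C_0 − rank ∂_1 = 9 − 8 = 1, and the invariant factors of ∂_1 are all 1, so H_0 = Z.

(K is a triangulation of a wedge of 4 circles.)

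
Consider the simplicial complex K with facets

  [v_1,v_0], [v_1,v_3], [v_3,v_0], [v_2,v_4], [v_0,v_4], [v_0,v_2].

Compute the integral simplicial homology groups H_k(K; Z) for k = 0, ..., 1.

We work with the vertex ordering v_0 < v_1 < v_2 < v_3 < v_4. The simplices of K, each written with vertices in increasing order, are:

  0-simplices (5): [v_0], [v_1], [v_2], [v_3], [v_4]
  1-simplices (6): [v_0,v_1], [v_0,v_2], [v_0,v_3], [v_0,v_4], [v_1,v_3], [v_2,v_4]

Hence C_0 ≅ Z^5, C_1 ≅ Z^6.

The boundary map ∂_1: C_1 → C_0 sends each edge [p,q] (with p < q) to q − p.
The resulting 5×6 matrix has rank 4, and its Smith normal form has invariant factors (1,1,1,1).

Now H_k = ker ∂_k / im ∂_{k+1}, so:

  H_0: rank C_0 − rank ∂_1 = 5 − 4 = 1, and the invariant factors of ∂_1 are all 1, so H_0 ≅ Z.
  H_1: rank ker ∂_1 − rank ∂_2 = (6 − 4) − 0 = 2, and there is no ∂_2, so H_1 ≅ Z^2.

H_0 ≅ Z,  H_1 ≅ Z^2.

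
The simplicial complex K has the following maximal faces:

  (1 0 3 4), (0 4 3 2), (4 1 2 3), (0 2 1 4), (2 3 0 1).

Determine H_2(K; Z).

H_2 = 0.

We work with the vertex ordering 0 < 1 < 2 < 3 < 4. The simplices of K, each written with vertices in increasing order, are:

  0-simplices (5): [0], [1], [2], [3], [4]
  1-simplices (10): [0,1], [0,2], [0,3], [0,4], [1,2], [1,3], [1,4], [2,3], [2,4], [3,4]
  2-simplices (10): [0,1,2], [0,1,3], [0,1,4], [0,2,3], [0,2,4], [0,3,4], [1,2,3], [1,2,4], [1,3,4], [2,3,4]
  3-simplices (5): [0,1,2,3], [0,1,2,4], [0,1,3,4], [0,2,3,4], [1,2,3,4]

so the chain groups are C_0 ≅ Z^5, C_1 ≅ Z^10, C_2 ≅ Z^10, C_3 ≅ Z^5.

∂_1: C_1 → C_0 sends each edge [p,q] (with p < q) to q − p.
The resulting 5×10 matrix has rank 4, and its Smith normal form has invariant factors (1,1,1,1).

∂_2: C_2 → C_1 maps a triangle to the signed sum of its edges. For instance
  ∂[0,1,3] = [1,3] − [0,3] + [0,1],
  ∂[0,1,2] = [1,2] − [0,2] + [0,1].
This gives a 10×10 integer matrix of rank 6; reducing to Smith normal form yields diagonal entries (1,1,1,1,1,1).

∂_3: C_3 → C_2 sends each 3-simplex σ to the alternating sum Σ_i (−1)^i (σ with its i-th vertex removed). For instance
  ∂[1,2,3,4] = [2,3,4] − [1,3,4] + [1,2,4] − [1,2,3],
  ∂[0,1,3,4] = [1,3,4] − [0,3,4] + [0,1,4] − [0,1,3].
The resulting 10×5 matrix has rank 4, and its Smith normal form has invariant factors (1,1,1,1).

Computing H_k = (kernel of ∂_k) / (image of ∂_{k+1}):

  H_2: rank ker ∂_2 − rank ∂_3 = (10 − 6) − 4 = 0, and the invariant factors of ∂_3 are all 1, so H_2 ≅ 0.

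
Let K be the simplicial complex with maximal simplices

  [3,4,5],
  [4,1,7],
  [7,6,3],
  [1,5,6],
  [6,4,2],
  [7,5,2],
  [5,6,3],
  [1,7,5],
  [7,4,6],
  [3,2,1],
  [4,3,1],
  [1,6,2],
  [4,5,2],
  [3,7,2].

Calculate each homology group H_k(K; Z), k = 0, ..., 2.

H_0 = Z,  H_1 = Z^2,  H_2 = Z.

Take the total order 1 < 2 < 3 < 4 < 5 < 6 < 7 on the vertex set. Then K (dimension 2) consists of the simplices:

  0-simplices (7): [1], [2], [3], [4], [5], [6], [7]
  1-simplices (21): [1,2], [1,3], [1,4], [1,5], [1,6], [1,7], [2,3], [2,4], [2,5], [2,6], [2,7], [3,4], [3,5], [3,6], [3,7], [4,5], [4,6], [4,7], [5,6], [5,7], [6,7]
  2-simplices (14): [1,2,3], [1,2,6], [1,3,4], [1,4,7], [1,5,6], [1,5,7], [2,3,7], [2,4,5], [2,4,6], [2,5,7], [3,4,5], [3,5,6], [3,6,7], [4,6,7]

giving chain groups C_0 ≅ Z^7, C_1 ≅ Z^21, C_2 ≅ Z^14.

The boundary map ∂_1: C_1 → C_0 sends each edge [p,q] (with p < q) to q − p.
The 7×21 boundary matrix has rank 6 and Smith normal form diag(1,1,1,1,1,1).

The boundary map ∂_2: C_2 → C_1 sends each 2-simplex [p,q,r] to [q,r] − [p,r] + [p,q]. For instance
  ∂[1,5,6] = [5,6] − [1,6] + [1,5],
  ∂[2,4,5] = [4,5] − [2,5] + [2,4].
This gives a 21×14 integer matrix of rank 13; reducing to Smith normal form yields diagonal entries (1,1,1,1,1,1,1,1,1,1,1,1,1).

From H_k ≅ ker(∂_k) / im(∂_{k+1}) we obtain:

  H_0: rank C_0 − rank ∂_1 = 7 − 6 = 1, and the invariant factors of ∂_1 are all 1, so H_0 ≅ Z.
  H_1: rank ker ∂_1 − rank ∂_2 = (21 − 6) − 13 = 2, and the invariant factors of ∂_2 are all 1, so H_1 ≅ Z^2.
  H_2: rank ker ∂_2 − rank ∂_3 = (14 − 13) − 0 = 1, and there is no ∂_3, so H_2 ≅ Z.

(K is a triangulation of the torus T^2.)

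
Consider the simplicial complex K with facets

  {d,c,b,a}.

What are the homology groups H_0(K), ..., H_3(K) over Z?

H_0 = Z,  H_1 = 0,  H_2 = 0,  H_3 = 0.

Order the vertices as a < b < c < d. Listing each simplex with vertices in this order, K has dimension 3 with simplices:

  0-simplices (4): a, b, c, d
  1-simplices (6): ab, ac, ad, bc, bd, cd
  2-simplices (4): abc, abd, acd, bcd
  3-simplices (1): abcd

Hence C_0 ≅ Z^4, C_1 ≅ Z^6, C_2 ≅ Z^4, C_3 ≅ Z^1.

The boundary map ∂_1: C_1 → C_0 maps an edge to its endpoints' difference, ∂[p,q] = q − p.
The 4×6 boundary matrix has rank 3 and Smith normal form diag(1,1,1).

Boundary ∂_2: C_2 → C_1 acts by ∂[p,q,r] = [q,r] − [p,r] + [p,q]. For instance
  ∂bcd = cd − bd + bc,
  ∂abc = bc − ac + ab.
The resulting 6×4 matrix has rank 3, and its Smith normal form has invariant factors (1,1,1).

The boundary map ∂_3: C_3 → C_2 sends each 3-simplex σ to the alternating sum Σ_i (−1)^i (σ with its i-th vertex removed). For instance
  ∂abcd = bcd − acd + abd − abc.
The resulting 4×1 matrix has rank 1, and its Smith normal form has invariant factors (1).

From H_k ≅ ker(∂_k) / im(∂_{k+1}) we obtain:

  H_0: rank C_0 − rank ∂_1 = 4 − 3 = 1, and the invariant factors of ∂_1 are all 1, so H_0 = Z.
  H_1: rank ker ∂_1 − rank ∂_2 = (6 − 3) − 3 = 0, and the invariant factors of ∂_2 are all 1, so H_1 = 0.
  H_2: rank ker ∂_2 − rank ∂_3 = (4 − 3) − 1 = 0, and the invariant factors of ∂_3 are all 1, so H_2 = 0.
  H_3: rank ker ∂_3 − rank ∂_4 = (1 − 1) − 0 = 0, and there is no ∂_4, so H_3 = 0.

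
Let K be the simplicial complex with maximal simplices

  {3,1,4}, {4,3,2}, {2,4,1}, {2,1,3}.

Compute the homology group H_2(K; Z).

H_2 ≅ Z.

We work with the vertex ordering 1 < 2 < 3 < 4. The simplices of K, each written with vertices in increasing order, are:

  0-simplices (4): [1], [2], [3], [4]
  1-simplices (6): [1,2], [1,3], [1,4], [2,3], [2,4], [3,4]
  2-simplices (4): [1,2,3], [1,2,4], [1,3,4], [2,3,4]

Hence C_0 ≅ Z^4, C_1 ≅ Z^6, C_2 ≅ Z^4.

The boundary map ∂_1: C_1 → C_0 sends each edge [p,q] (with p < q) to q − p. For instance
  ∂[3,4] = [4] − [3].
The resulting 4×6 matrix has rank 3, and its Smith normal form has invariant factors (1,1,1).

The boundary map ∂_2: C_2 → C_1 maps a triangle to the signed sum of its edges. For instance
  ∂[2,3,4] = [3,4] − [2,4] + [2,3],
  ∂[1,2,3] = [2,3] − [1,3] + [1,2].
The resulting 6×4 matrix has rank 3, and its Smith normal form has invariant factors (1,1,1).

From H_k ≅ ker(∂_k) / im(∂_{k+1}) we obtain:

  H_2: rank ker ∂_2 − rank ∂_3 = (4 − 3) − 0 = 1, and there is no ∂_3, so H_2 ≅ Z.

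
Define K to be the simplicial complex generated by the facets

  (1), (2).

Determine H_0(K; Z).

H_0 = Z^2.

Order the vertices as 1 < 2. Listing each simplex with vertices in this order, K has dimension 0 with simplices:

  0-simplices (2): [1], [2]

giving chain groups C_0 ≅ Z^2.

Reading off H_k = ker ∂_k / im ∂_{k+1}:

  H_0: rank C_0 − rank ∂_1 = 2 − 0 = 2, and there is no ∂_1, so H_0 ≅ Z^2.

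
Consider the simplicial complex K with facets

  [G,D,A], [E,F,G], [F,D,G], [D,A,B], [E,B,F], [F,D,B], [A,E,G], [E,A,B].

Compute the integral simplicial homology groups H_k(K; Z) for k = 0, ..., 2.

H_0 = Z,  H_1 = 0,  H_2 = Z.

K has 6 vertices, 12 edges, 8 triangles.
rank ∂_0 = 0, rank ∂_1 = 5 ⇒ b_0 = 6 − 0 − 5 = 1; all invariant factors of ∂_1 are 1 so no torsion. So H_0 = Z.
rank ∂_1 = 5, rank ∂_2 = 7 ⇒ b_1 = 12 − 5 − 7 = 0; all invariant factors of ∂_2 are 1 so no torsion. So H_1 = 0.
rank ∂_2 = 7, rank ∂_3 = 0 ⇒ b_2 = 8 − 7 − 0 = 1. So H_2 = Z.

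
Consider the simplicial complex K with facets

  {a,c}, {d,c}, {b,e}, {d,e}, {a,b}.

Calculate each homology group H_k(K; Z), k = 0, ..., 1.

Order the vertices as a < b < c < d < e. Listing each simplex with vertices in this order, K has dimension 1 with simplices:

  0-simplices (5): a, b, c, d, e
  1-simplices (5): ab, ac, be, cd, de

so the chain groups are C_0 ≅ Z^5, C_1 ≅ Z^5.

∂_1: C_1 → C_0 sends each edge [p,q] (with p < q) to q − p. For instance
  ∂cd = d − c.
As a 5×5 matrix over Z this has rank 4, with invariant factors (1,1,1,1).

Reading off H_k = ker ∂_k / im ∂_{k+1}:

  H_0: rank C_0 − rank ∂_1 = 5 − 4 = 1, and the invariant factors of ∂_1 are all 1, so H_0 = Z.
  H_1: rank ker ∂_1 − rank ∂_2 = (5 − 4) − 0 = 1, and there is no ∂_2, so H_1 = Z.

As a check, the Euler characteristic is 5 − 5 = 0, which agrees with 1 − 1 = 0.
(K is a triangulation of the circle S^1.)

H_0 = Z,  H_1 = Z.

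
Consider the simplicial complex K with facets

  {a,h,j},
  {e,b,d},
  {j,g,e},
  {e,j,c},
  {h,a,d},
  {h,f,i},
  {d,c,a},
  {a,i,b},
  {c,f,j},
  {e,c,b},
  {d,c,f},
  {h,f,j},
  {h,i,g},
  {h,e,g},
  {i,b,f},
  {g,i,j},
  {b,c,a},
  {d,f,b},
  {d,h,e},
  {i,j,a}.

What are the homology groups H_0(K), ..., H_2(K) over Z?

Order the vertices as a < b < c < d < e < f < g < h < i < j. Listing each simplex with vertices in this order, K has dimension 2 with simplices:

  0-simplices (10): a, b, c, d, e, f, g, h, i, j
  1-simplices (30): ab, ac, ad, ah, ai, aj, bc, bd, be, bf, bi, cd, ce, cf, cj, de, df, dh, eg, eh, ej, fh, fi, fj, gh, gi, gj, hi, hj, ij
  2-simplices (20): abc, abi, acd, adh, ahj, aij, bce, bde, bdf, bfi, cdf, cej, cfj, deh, egh, egj, fhi, fhj, ghi, gij

so the chain groups are C_0 ≅ Z^10, C_1 ≅ Z^30, C_2 ≅ Z^20.

∂_1: C_1 → C_0 is given by ∂[p,q] = [q] − [p]. For instance
  ∂fi = i − f.
This gives a 10×30 integer matrix of rank 9; reducing to Smith normal form yields diagonal entries (1,1,1,1,1,1,1,1,1).

∂_2: C_2 → C_1 acts by ∂[p,q,r] = [q,r] − [p,r] + [p,q]. For instance
  ∂abi = bi − ai + ab,
  ∂egj = gj − ej + eg.
The resulting 30×20 matrix has rank 20, and its Smith normal form has invariant factors (1,1,1,1,1,1,1,1,1,1,1,1,1,1,1,1,1,1,1,2).

From H_k ≅ ker(∂_k) / im(∂_{k+1}) we obtain:

  H_0: rank C_0 − rank ∂_1 = 10 − 9 = 1, and the invariant factors of ∂_1 are all 1, so H_0 = Z.
  H_1: rank ker ∂_1 − rank ∂_2 = (30 − 9) − 20 = 1, and ∂_2 has invariant factor 2 > 1, so H_1 = Z ⊕ Z/2.
  H_2: rank ker ∂_2 − rank ∂_3 = (20 − 20) − 0 = 0, and there is no ∂_3, so H_2 = 0.

H_0 = Z,  H_1 = Z ⊕ Z/2,  H_2 = 0.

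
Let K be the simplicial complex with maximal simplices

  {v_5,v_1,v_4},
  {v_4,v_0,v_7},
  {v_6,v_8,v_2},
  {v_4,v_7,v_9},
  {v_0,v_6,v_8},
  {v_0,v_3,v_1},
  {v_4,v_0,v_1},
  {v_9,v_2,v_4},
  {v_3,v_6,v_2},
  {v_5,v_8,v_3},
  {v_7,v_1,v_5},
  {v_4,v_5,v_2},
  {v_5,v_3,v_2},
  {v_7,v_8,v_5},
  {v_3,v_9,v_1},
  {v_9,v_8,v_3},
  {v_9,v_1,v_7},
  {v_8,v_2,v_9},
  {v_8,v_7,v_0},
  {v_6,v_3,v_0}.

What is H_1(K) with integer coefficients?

H_1 ≅ Z × Z/2.

Take the total order v_0 < v_1 < v_2 < v_3 < v_4 < v_5 < v_6 < v_7 < v_8 < v_9 on the vertex set. Then K (dimension 2) consists of the simplices:

  0-simplices (10): [v_0], [v_1], [v_2], [v_3], [v_4], [v_5], [v_6], [v_7], [v_8], [v_9]
  1-simplices (30): (30 of them)
  2-simplices (20): (20 of them)

Hence C_0 ≅ Z^10, C_1 ≅ Z^30, C_2 ≅ Z^20.

∂_1: C_1 → C_0 is given by ∂[p,q] = [q] − [p].
The 10×30 boundary matrix has rank 9 and Smith normal form diag(1,1,1,1,1,1,1,1,1).

∂_2: C_2 → C_1 sends each 2-simplex [p,q,r] to [q,r] − [p,r] + [p,q]. For instance
  ∂[v_1,v_4,v_5] = [v_4,v_5] − [v_1,v_5] + [v_1,v_4],
  ∂[v_2,v_4,v_5] = [v_4,v_5] − [v_2,v_5] + [v_2,v_4].
As a 30×20 matrix over Z this has rank 20, with invariant factors (1,1,1,1,1,1,1,1,1,1,1,1,1,1,1,1,1,1,1,2).

From H_k ≅ ker(∂_k) / im(∂_{k+1}) we obtain:

  H_1: rank ker ∂_1 − rank ∂_2 = (30 − 9) − 20 = 1, and ∂_2 has invariant factor 2 > 1, so H_1 = Z × Z/2.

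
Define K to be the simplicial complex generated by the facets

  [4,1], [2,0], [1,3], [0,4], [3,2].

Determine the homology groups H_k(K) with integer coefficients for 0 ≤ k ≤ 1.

Take the total order 0 < 1 < 2 < 3 < 4 on the vertex set. Then K (dimension 1) consists of the simplices:

  0-simplices (5): [0], [1], [2], [3], [4]
  1-simplices (5): [0,2], [0,4], [1,3], [1,4], [2,3]

Hence C_0 ≅ Z^5, C_1 ≅ Z^5.

Boundary ∂_1: C_1 → C_0 sends each edge [p,q] (with p < q) to q − p.
As a 5×5 matrix over Z this has rank 4, with invariant factors (1,1,1,1).

Now H_k = ker ∂_k / im ∂_{k+1}, so:

  H_0: rank C_0 − rank ∂_1 = 5 − 4 = 1, and the invariant factors of ∂_1 are all 1, so H_0 ≅ Z.
  H_1: rank ker ∂_1 − rank ∂_2 = (5 − 4) − 0 = 1, and there is no ∂_2, so H_1 ≅ Z.

(K is a triangulation of the circle S^1.)

H_0 ≅ Z,  H_1 ≅ Z.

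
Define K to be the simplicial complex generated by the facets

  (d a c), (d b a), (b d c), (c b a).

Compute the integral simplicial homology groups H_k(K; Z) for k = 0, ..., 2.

H_0 = Z,  H_1 = 0,  H_2 = Z.

Take the total order a < b < c < d on the vertex set. Then K (dimension 2) consists of the simplices:

  0-simplices (4): a, b, c, d
  1-simplices (6): ab, ac, ad, bc, bd, cd
  2-simplices (4): abc, abd, acd, bcd

so the chain groups are C_0 ≅ Z^4, C_1 ≅ Z^6, C_2 ≅ Z^4.

Boundary ∂_1: C_1 → C_0 sends each edge [p,q] (with p < q) to q − p.
The resulting 4×6 matrix has rank 3, and its Smith normal form has invariant factors (1,1,1).

∂_2: C_2 → C_1 acts by ∂[p,q,r] = [q,r] − [p,r] + [p,q]. For instance
  ∂abc = bc − ac + ab,
  ∂bcd = cd − bd + bc.
The 6×4 boundary matrix has rank 3 and Smith normal form diag(1,1,1).

Now H_k = ker ∂_k / im ∂_{k+1}, so:

  H_0: rank C_0 − rank ∂_1 = 4 − 3 = 1, and the invariant factors of ∂_1 are all 1, so H_0 = Z.
  H_1: rank ker ∂_1 − rank ∂_2 = (6 − 3) − 3 = 0, and the invariant factors of ∂_2 are all 1, so H_1 = 0.
  H_2: rank ker ∂_2 − rank ∂_3 = (4 − 3) − 0 = 1, and there is no ∂_3, so H_2 = Z.

(K is a triangulation of the 2-sphere S^2.)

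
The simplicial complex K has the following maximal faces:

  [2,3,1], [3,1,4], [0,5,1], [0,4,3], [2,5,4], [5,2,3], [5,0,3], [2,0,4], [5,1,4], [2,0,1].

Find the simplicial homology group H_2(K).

H_2 ≅ 0.

We work with the vertex ordering 0 < 1 < 2 < 3 < 4 < 5. The simplices of K, each written with vertices in increasing order, are:

  0-simplices (6): [0], [1], [2], [3], [4], [5]
  1-simplices (15): [0,1], [0,2], [0,3], [0,4], [0,5], [1,2], [1,3], [1,4], [1,5], [2,3], [2,4], [2,5], [3,4], [3,5], [4,5]
  2-simplices (10): [0,1,2], [0,1,5], [0,2,4], [0,3,4], [0,3,5], [1,2,3], [1,3,4], [1,4,5], [2,3,5], [2,4,5]

Hence C_0 ≅ Z^6, C_1 ≅ Z^15, C_2 ≅ Z^10.

Boundary ∂_1: C_1 → C_0 maps an edge to its endpoints' difference, ∂[p,q] = q − p.
The resulting 6×15 matrix has rank 5, and its Smith normal form has invariant factors (1,1,1,1,1).

Boundary ∂_2: C_2 → C_1 acts by ∂[p,q,r] = [q,r] − [p,r] + [p,q]. For instance
  ∂[2,4,5] = [4,5] − [2,5] + [2,4],
  ∂[0,1,2] = [1,2] − [0,2] + [0,1].
This gives a 15×10 integer matrix of rank 10; reducing to Smith normal form yields diagonal entries (1,1,1,1,1,1,1,1,1,2).

Now H_k = ker ∂_k / im ∂_{k+1}, so:

  H_2: rank ker ∂_2 − rank ∂_3 = (10 − 10) − 0 = 0, and there is no ∂_3, so H_2 = 0.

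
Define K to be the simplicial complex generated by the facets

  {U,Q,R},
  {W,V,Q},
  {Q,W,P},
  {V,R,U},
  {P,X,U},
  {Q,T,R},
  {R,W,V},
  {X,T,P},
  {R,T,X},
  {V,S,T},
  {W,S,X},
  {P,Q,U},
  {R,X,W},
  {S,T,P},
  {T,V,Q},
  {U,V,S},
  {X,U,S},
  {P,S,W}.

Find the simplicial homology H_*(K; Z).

Order the vertices as P < Q < R < S < T < U < V < W < X. Listing each simplex with vertices in this order, K has dimension 2 with simplices:

  0-simplices (9): P, Q, R, S, T, U, V, W, X
  1-simplices (27): PQ, PS, PT, PU, PW, PX, QR, QT, QU, QV, QW, RT, RU, RV, RW, RX, ST, SU, SV, SW, SX, TV, TX, UV, UX, VW, WX
  2-simplices (18): PQU, PQW, PST, PSW, PTX, PUX, QRT, QRU, QTV, QVW, RTX, RUV, RVW, RWX, STV, SUV, SUX, SWX

giving chain groups C_0 ≅ Z^9, C_1 ≅ Z^27, C_2 ≅ Z^18.

∂_1: C_1 → C_0 maps an edge to its endpoints' difference, ∂[p,q] = q − p. For instance
  ∂QU = U − Q.
As a 9×27 matrix over Z this has rank 8, with invariant factors (1,1,1,1,1,1,1,1).

The boundary map ∂_2: C_2 → C_1 acts by ∂[p,q,r] = [q,r] − [p,r] + [p,q]. For instance
  ∂PSW = SW − PW + PS,
  ∂PST = ST − PT + PS.
The 27×18 boundary matrix has rank 18 and Smith normal form diag(1,1,1,1,1,1,1,1,1,1,1,1,1,1,1,1,1,2).

Reading off H_k = ker ∂_k / im ∂_{k+1}:

  H_0: rank C_0 − rank ∂_1 = 9 − 8 = 1, and the invariant factors of ∂_1 are all 1, so H_0 = Z.
  H_1: rank ker ∂_1 − rank ∂_2 = (27 − 8) − 18 = 1, and ∂_2 has invariant factor 2 > 1, so H_1 = Z ⊕ Z/2.
  H_2: rank ker ∂_2 − rank ∂_3 = (18 − 18) − 0 = 0, and there is no ∂_3, so H_2 = 0.

(K is a triangulation of the Klein bottle.)

H_0 = Z,  H_1 = Z ⊕ Z/2,  H_2 = 0.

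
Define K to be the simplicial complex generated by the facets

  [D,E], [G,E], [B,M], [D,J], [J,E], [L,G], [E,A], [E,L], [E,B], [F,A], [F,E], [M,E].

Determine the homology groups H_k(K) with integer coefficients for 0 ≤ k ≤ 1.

Fix the vertex order A < B < D < E < F < G < J < L < M and write every simplex with vertices in increasing order. Then dim K = 1 and the simplices of K are:

  0-simplices (9): A, B, D, E, F, G, J, L, M
  1-simplices (12): AE, AF, BE, BM, DE, DJ, EF, EG, EJ, EL, EM, GL

Hence C_0 ≅ Z^9, C_1 ≅ Z^12.

The boundary map ∂_1: C_1 → C_0 is given by ∂[p,q] = [q] − [p].
The 9×12 boundary matrix has rank 8 and Smith normal form diag(1,1,1,1,1,1,1,1).

Now H_k = ker ∂_k / im ∂_{k+1}, so:

  H_0: rank C_0 − rank ∂_1 = 9 − 8 = 1, and the invariant factors of ∂_1 are all 1, so H_0 ≅ Z.
  H_1: rank ker ∂_1 − rank ∂_2 = (12 − 8) − 0 = 4, and there is no ∂_2, so H_1 ≅ Z^4.

As a check, the Euler characteristic is 9 − 12 = -3, which agrees with 1 − 4 = -3.

H_0 = Z,  H_1 = Z^4.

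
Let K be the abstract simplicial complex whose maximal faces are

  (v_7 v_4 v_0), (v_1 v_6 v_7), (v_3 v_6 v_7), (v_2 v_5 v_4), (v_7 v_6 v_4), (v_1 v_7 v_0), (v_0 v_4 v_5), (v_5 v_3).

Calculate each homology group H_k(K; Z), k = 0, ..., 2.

H_0 = Z,  H_1 = Z,  H_2 = 0.

K has 8 vertices, 15 edges, 7 triangles.
rank ∂_0 = 0, rank ∂_1 = 7 ⇒ b_0 = 8 − 0 − 7 = 1; all invariant factors of ∂_1 are 1 so no torsion. So H_0 ≅ Z.
rank ∂_1 = 7, rank ∂_2 = 7 ⇒ b_1 = 15 − 7 − 7 = 1; all invariant factors of ∂_2 are 1 so no torsion. So H_1 ≅ Z.
rank ∂_2 = 7, rank ∂_3 = 0 ⇒ b_2 = 7 − 7 − 0 = 0. So H_2 ≅ 0.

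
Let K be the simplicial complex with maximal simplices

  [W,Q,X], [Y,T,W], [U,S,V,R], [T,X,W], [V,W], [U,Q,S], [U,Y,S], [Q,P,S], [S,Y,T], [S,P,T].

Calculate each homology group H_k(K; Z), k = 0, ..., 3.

Fix the vertex order P < Q < R < S < T < U < V < W < X < Y and write every simplex with vertices in increasing order. Then dim K = 3 and the simplices of K are:

  0-simplices (10): P, Q, R, S, T, U, V, W, X, Y
  1-simplices (22): PQ, PS, PT, QS, QU, QW, QX, RS, RU, RV, ST, SU, SV, SY, TW, TX, TY, UV, UY, VW, WX, WY
  2-simplices (12): PQS, PST, QSU, QWX, RSU, RSV, RUV, STY, SUV, SUY, TWX, TWY
  3-simplices (1): RSUV

Hence C_0 ≅ Z^10, C_1 ≅ Z^22, C_2 ≅ Z^12, C_3 ≅ Z^1.

∂_1: C_1 → C_0 sends each edge [p,q] (with p < q) to q − p. For instance
  ∂PS = S − P.
The resulting 10×22 matrix has rank 9, and its Smith normal form has invariant factors (1,1,1,1,1,1,1,1,1).

Boundary ∂_2: C_2 → C_1 maps a triangle to the signed sum of its edges. For instance
  ∂RSU = SU − RU + RS,
  ∂QSU = SU − QU + QS.
As a 22×12 matrix over Z this has rank 11, with invariant factors (1,1,1,1,1,1,1,1,1,1,1).

∂_3: C_3 → C_2 sends each 3-simplex σ to the alternating sum Σ_i (−1)^i (σ with its i-th vertex removed). For instance
  ∂RSUV = SUV − RUV + RSV − RSU.
The 12×1 boundary matrix has rank 1 and Smith normal form diag(1).

Reading off H_k = ker ∂_k / im ∂_{k+1}:

  H_0: rank C_0 − rank ∂_1 = 10 − 9 = 1, and the invariant factors of ∂_1 are all 1, so H_0 ≅ Z.
  H_1: rank ker ∂_1 − rank ∂_2 = (22 − 9) − 11 = 2, and the invariant factors of ∂_2 are all 1, so H_1 ≅ Z^2.
  H_2: rank ker ∂_2 − rank ∂_3 = (12 − 11) − 1 = 0, and the invariant factors of ∂_3 are all 1, so H_2 ≅ 0.
  H_3: rank ker ∂_3 − rank ∂_4 = (1 − 1) − 0 = 0, and there is no ∂_4, so H_3 ≅ 0.

As a check, the Euler characteristic is 10 − 22 + 12 − 1 = -1, which agrees with 1 − 2 + 0 − 0 = -1.

H_0 ≅ Z,  H_1 ≅ Z^2,  H_2 = 0,  H_3 = 0.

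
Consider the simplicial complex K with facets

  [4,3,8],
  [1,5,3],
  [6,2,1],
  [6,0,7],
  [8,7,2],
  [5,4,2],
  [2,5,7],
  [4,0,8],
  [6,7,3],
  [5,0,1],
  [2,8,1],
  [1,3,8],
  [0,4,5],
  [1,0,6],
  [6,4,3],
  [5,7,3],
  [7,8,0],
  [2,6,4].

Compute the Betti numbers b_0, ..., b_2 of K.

b_0 = 1, b_1 = 2, b_2 = 1.

Fix the vertex order 0 < 1 < 2 < 3 < 4 < 5 < 6 < 7 < 8 and write every simplex with vertices in increasing order. Then dim K = 2 and the simplices of K are:

  0-simplices (9): [0], [1], [2], [3], [4], [5], [6], [7], [8]
  1-simplices (27): (27 of them)
  2-simplices (18): [0,1,5], [0,1,6], [0,4,5], [0,4,8], [0,6,7], [0,7,8], [1,2,6], [1,2,8], [1,3,5], [1,3,8], [2,4,5], [2,4,6], [2,5,7], [2,7,8], [3,4,6], [3,4,8], [3,5,7], [3,6,7]

giving chain groups C_0 ≅ Z^9, C_1 ≅ Z^27, C_2 ≅ Z^18.

The boundary map ∂_1: C_1 → C_0 sends each edge [p,q] (with p < q) to q − p.
As a 9×27 matrix over Z this has rank 8, with invariant factors (1,1,1,1,1,1,1,1).

Boundary ∂_2: C_2 → C_1 maps a triangle to the signed sum of its edges. For instance
  ∂[3,6,7] = [6,7] − [3,7] + [3,6],
  ∂[0,7,8] = [7,8] − [0,8] + [0,7].
The 27×18 boundary matrix has rank 17 and Smith normal form diag(1,1,1,1,1,1,1,1,1,1,1,1,1,1,1,1,1).

From H_k ≅ ker(∂_k) / im(∂_{k+1}) we obtain:

  H_0: rank C_0 − rank ∂_1 = 9 − 8 = 1, and the invariant factors of ∂_1 are all 1, so H_0 = Z.
  H_1: rank ker ∂_1 − rank ∂_2 = (27 − 8) − 17 = 2, and the invariant factors of ∂_2 are all 1, so H_1 = Z^2.
  H_2: rank ker ∂_2 − rank ∂_3 = (18 − 17) − 0 = 1, and there is no ∂_3, so H_2 = Z.

Hence the Betti numbers are b_0 = 1, b_1 = 2, b_2 = 1.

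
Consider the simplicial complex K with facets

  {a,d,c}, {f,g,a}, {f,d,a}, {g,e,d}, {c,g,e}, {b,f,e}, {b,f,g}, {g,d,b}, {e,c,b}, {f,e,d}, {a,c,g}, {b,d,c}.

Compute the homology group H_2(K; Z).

H_2 ≅ 0.

Take the total order a < b < c < d < e < f < g on the vertex set. Then K (dimension 2) consists of the simplices:

  0-simplices (7): a, b, c, d, e, f, g
  1-simplices (18): ac, ad, af, ag, bc, bd, be, bf, bg, cd, ce, cg, de, df, dg, ef, eg, fg
  2-simplices (12): acd, acg, adf, afg, bcd, bce, bdg, bef, bfg, ceg, def, deg

Hence C_0 ≅ Z^7, C_1 ≅ Z^18, C_2 ≅ Z^12.

∂_1: C_1 → C_0 maps an edge to its endpoints' difference, ∂[p,q] = q − p.
This gives a 7×18 integer matrix of rank 6; reducing to Smith normal form yields diagonal entries (1,1,1,1,1,1).

Boundary ∂_2: C_2 → C_1 maps a triangle to the signed sum of its edges. For instance
  ∂deg = eg − dg + de,
  ∂acg = cg − ag + ac.
The 18×12 boundary matrix has rank 12 and Smith normal form diag(1,1,1,1,1,1,1,1,1,1,1,2).

Now H_k = ker ∂_k / im ∂_{k+1}, so:

  H_2: rank ker ∂_2 − rank ∂_3 = (12 − 12) − 0 = 0, and there is no ∂_3, so H_2 ≅ 0.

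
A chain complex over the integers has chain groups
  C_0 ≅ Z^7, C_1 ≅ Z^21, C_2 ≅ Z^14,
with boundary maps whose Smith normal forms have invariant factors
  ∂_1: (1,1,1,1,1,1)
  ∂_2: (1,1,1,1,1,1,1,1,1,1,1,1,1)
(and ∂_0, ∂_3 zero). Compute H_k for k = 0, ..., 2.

H_0 ≅ Z,  H_1 ≅ Z^2,  H_2 ≅ Z.

H_0: b_0 = 7 − 0 − 6 = 1; torsion from ∂_1 factors > 1: none. So H_0 ≅ Z.
H_1: b_1 = 21 − 6 − 13 = 2; torsion from ∂_2 factors > 1: none. So H_1 ≅ Z^2.
H_2: b_2 = 14 − 13 − 0 = 1; torsion from ∂_3 factors > 1: none. So H_2 ≅ Z.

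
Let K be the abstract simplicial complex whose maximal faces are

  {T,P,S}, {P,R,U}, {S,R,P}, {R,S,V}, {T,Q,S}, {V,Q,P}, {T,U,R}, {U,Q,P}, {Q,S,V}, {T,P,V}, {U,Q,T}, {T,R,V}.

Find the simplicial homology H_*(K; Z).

Take the total order P < Q < R < S < T < U < V on the vertex set. Then K (dimension 2) consists of the simplices:

  0-simplices (7): P, Q, R, S, T, U, V
  1-simplices (18): PQ, PR, PS, PT, PU, PV, QS, QT, QU, QV, RS, RT, RU, RV, ST, SV, TU, TV
  2-simplices (12): PQU, PQV, PRS, PRU, PST, PTV, QST, QSV, QTU, RSV, RTU, RTV

giving chain groups C_0 ≅ Z^7, C_1 ≅ Z^18, C_2 ≅ Z^12.

The boundary map ∂_1: C_1 → C_0 is given by ∂[p,q] = [q] − [p].
As a 7×18 matrix over Z this has rank 6, with invariant factors (1,1,1,1,1,1).

The boundary map ∂_2: C_2 → C_1 acts by ∂[p,q,r] = [q,r] − [p,r] + [p,q]. For instance
  ∂RSV = SV − RV + RS,
  ∂QSV = SV − QV + QS.
The resulting 18×12 matrix has rank 12, and its Smith normal form has invariant factors (1,1,1,1,1,1,1,1,1,1,1,2).

Computing H_k = (kernel of ∂_k) / (image of ∂_{k+1}):

  H_0: rank C_0 − rank ∂_1 = 7 − 6 = 1, and the invariant factors of ∂_1 are all 1, so H_0 = Z.
  H_1: rank ker ∂_1 − rank ∂_2 = (18 − 6) − 12 = 0, and ∂_2 has invariant factor 2 > 1, so H_1 = Z/2Z.
  H_2: rank ker ∂_2 − rank ∂_3 = (12 − 12) − 0 = 0, and there is no ∂_3, so H_2 = 0.

H_0 = Z,  H_1 = Z/2Z,  H_2 = 0.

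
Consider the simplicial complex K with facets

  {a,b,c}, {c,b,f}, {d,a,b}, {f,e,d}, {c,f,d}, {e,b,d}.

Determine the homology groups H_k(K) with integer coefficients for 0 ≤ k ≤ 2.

H_0 ≅ Z,  H_1 ≅ Z,  H_2 = 0.

Order the vertices as a < b < c < d < e < f. Listing each simplex with vertices in this order, K has dimension 2 with simplices:

  0-simplices (6): a, b, c, d, e, f
  1-simplices (12): ab, ac, ad, bc, bd, be, bf, cd, cf, de, df, ef
  2-simplices (6): abc, abd, bcf, bde, cdf, def

giving chain groups C_0 ≅ Z^6, C_1 ≅ Z^12, C_2 ≅ Z^6.

∂_1: C_1 → C_0 maps an edge to its endpoints' difference, ∂[p,q] = q − p.
As a 6×12 matrix over Z this has rank 5, with invariant factors (1,1,1,1,1).

The boundary map ∂_2: C_2 → C_1 maps a triangle to the signed sum of its edges. For instance
  ∂abd = bd − ad + ab,
  ∂abc = bc − ac + ab.
As a 12×6 matrix over Z this has rank 6, with invariant factors (1,1,1,1,1,1).

Reading off H_k = ker ∂_k / im ∂_{k+1}:

  H_0: rank C_0 − rank ∂_1 = 6 − 5 = 1, and the invariant factors of ∂_1 are all 1, so H_0 ≅ Z.
  H_1: rank ker ∂_1 − rank ∂_2 = (12 − 5) − 6 = 1, and the invariant factors of ∂_2 are all 1, so H_1 ≅ Z.
  H_2: rank ker ∂_2 − rank ∂_3 = (6 − 6) − 0 = 0, and there is no ∂_3, so H_2 ≅ 0.

As a check, the Euler characteristic is 6 − 12 + 6 = 0, which agrees with 1 − 1 + 0 = 0.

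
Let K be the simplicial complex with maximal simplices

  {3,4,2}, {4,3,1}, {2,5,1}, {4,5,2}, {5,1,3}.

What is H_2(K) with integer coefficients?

K has 5 vertices, 10 edges, 5 triangles.
rank ∂_2 = 5, rank ∂_3 = 0 ⇒ b_2 = 5 − 5 − 0 = 0. So H_2 = 0.

H_2 = 0.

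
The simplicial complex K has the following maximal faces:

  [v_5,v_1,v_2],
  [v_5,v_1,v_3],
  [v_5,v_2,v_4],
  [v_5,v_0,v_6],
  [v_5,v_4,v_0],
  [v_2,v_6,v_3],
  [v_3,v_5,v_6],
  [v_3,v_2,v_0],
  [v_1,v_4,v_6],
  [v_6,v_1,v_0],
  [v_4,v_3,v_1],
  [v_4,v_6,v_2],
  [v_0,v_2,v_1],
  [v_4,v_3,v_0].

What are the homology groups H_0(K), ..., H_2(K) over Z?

Take the total order v_0 < v_1 < v_2 < v_3 < v_4 < v_5 < v_6 on the vertex set. Then K (dimension 2) consists of the simplices:

  0-simplices (7): [v_0], [v_1], [v_2], [v_3], [v_4], [v_5], [v_6]
  1-simplices (21): (21 of them)
  2-simplices (14): (14 of them)

Hence C_0 ≅ Z^7, C_1 ≅ Z^21, C_2 ≅ Z^14.

The boundary map ∂_1: C_1 → C_0 is given by ∂[p,q] = [q] − [p]. For instance
  ∂[v_3,v_6] = [v_6] − [v_3].
The 7×21 boundary matrix has rank 6 and Smith normal form diag(1,1,1,1,1,1).

∂_2: C_2 → C_1 acts by ∂[p,q,r] = [q,r] − [p,r] + [p,q]. For instance
  ∂[v_1,v_4,v_6] = [v_4,v_6] − [v_1,v_6] + [v_1,v_4],
  ∂[v_2,v_4,v_6] = [v_4,v_6] − [v_2,v_6] + [v_2,v_4].
As a 21×14 matrix over Z this has rank 13, with invariant factors (1,1,1,1,1,1,1,1,1,1,1,1,1).

Reading off H_k = ker ∂_k / im ∂_{k+1}:

  H_0: rank C_0 − rank ∂_1 = 7 − 6 = 1, and the invariant factors of ∂_1 are all 1, so H_0 ≅ Z.
  H_1: rank ker ∂_1 − rank ∂_2 = (21 − 6) − 13 = 2, and the invariant factors of ∂_2 are all 1, so H_1 ≅ Z^2.
  H_2: rank ker ∂_2 − rank ∂_3 = (14 − 13) − 0 = 1, and there is no ∂_3, so H_2 ≅ Z.

As a check, the Euler characteristic is 7 − 21 + 14 = 0, which agrees with 1 − 2 + 1 = 0.

H_0 ≅ Z,  H_1 ≅ Z^2,  H_2 ≅ Z.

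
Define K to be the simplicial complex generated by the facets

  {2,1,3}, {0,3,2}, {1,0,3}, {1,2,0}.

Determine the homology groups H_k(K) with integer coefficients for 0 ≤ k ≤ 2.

Fix the vertex order 0 < 1 < 2 < 3 and write every simplex with vertices in increasing order. Then dim K = 2 and the simplices of K are:

  0-simplices (4): [0], [1], [2], [3]
  1-simplices (6): [0,1], [0,2], [0,3], [1,2], [1,3], [2,3]
  2-simplices (4): [0,1,2], [0,1,3], [0,2,3], [1,2,3]

so the chain groups are C_0 ≅ Z^4, C_1 ≅ Z^6, C_2 ≅ Z^4.

The boundary map ∂_1: C_1 → C_0 sends each edge [p,q] (with p < q) to q − p. For instance
  ∂[1,2] = [2] − [1].
The 4×6 boundary matrix has rank 3 and Smith normal form diag(1,1,1).

∂_2: C_2 → C_1 maps a triangle to the signed sum of its edges. For instance
  ∂[0,1,3] = [1,3] − [0,3] + [0,1],
  ∂[0,2,3] = [2,3] − [0,3] + [0,2].
The resulting 6×4 matrix has rank 3, and its Smith normal form has invariant factors (1,1,1).

Computing H_k = (kernel of ∂_k) / (image of ∂_{k+1}):

  H_0: rank C_0 − rank ∂_1 = 4 − 3 = 1, and the invariant factors of ∂_1 are all 1, so H_0 = Z.
  H_1: rank ker ∂_1 − rank ∂_2 = (6 − 3) − 3 = 0, and the invariant factors of ∂_2 are all 1, so H_1 = 0.
  H_2: rank ker ∂_2 − rank ∂_3 = (4 − 3) − 0 = 1, and there is no ∂_3, so H_2 = Z.

As a check, the Euler characteristic is 4 − 6 + 4 = 2, which agrees with 1 − 0 + 1 = 2.

H_0 ≅ Z,  H_1 = 0,  H_2 ≅ Z.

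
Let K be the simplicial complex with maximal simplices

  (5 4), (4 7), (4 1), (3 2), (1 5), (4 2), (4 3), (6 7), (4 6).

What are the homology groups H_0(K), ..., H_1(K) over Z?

H_0 = Z,  H_1 = Z^3.

K has 7 vertices, 9 edges.
rank ∂_0 = 0, rank ∂_1 = 6 ⇒ b_0 = 7 − 0 − 6 = 1; all invariant factors of ∂_1 are 1 so no torsion. So H_0 ≅ Z.
rank ∂_1 = 6, rank ∂_2 = 0 ⇒ b_1 = 9 − 6 − 0 = 3. So H_1 ≅ Z^3.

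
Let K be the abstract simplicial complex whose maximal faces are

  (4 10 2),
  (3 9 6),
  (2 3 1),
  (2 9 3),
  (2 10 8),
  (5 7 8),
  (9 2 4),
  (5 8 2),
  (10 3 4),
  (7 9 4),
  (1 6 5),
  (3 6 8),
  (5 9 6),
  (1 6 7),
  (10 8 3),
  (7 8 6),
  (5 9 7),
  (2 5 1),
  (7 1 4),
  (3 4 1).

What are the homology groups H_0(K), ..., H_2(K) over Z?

Order the vertices as 1 < 2 < 3 < 4 < 5 < 6 < 7 < 8 < 9 < 10. Listing each simplex with vertices in this order, K has dimension 2 with simplices:

  0-simplices (10): [1], [2], [3], [4], [5], [6], [7], [8], [9], [10]
  1-simplices (30): (30 of them)
  2-simplices (20): (20 of them)

Hence C_0 ≅ Z^10, C_1 ≅ Z^30, C_2 ≅ Z^20.

Boundary ∂_1: C_1 → C_0 is given by ∂[p,q] = [q] − [p]. For instance
  ∂[4,10] = [10] − [4].
As a 10×30 matrix over Z this has rank 9, with invariant factors (1,1,1,1,1,1,1,1,1).

∂_2: C_2 → C_1 sends each 2-simplex [p,q,r] to [q,r] − [p,r] + [p,q]. For instance
  ∂[3,4,10] = [4,10] − [3,10] + [3,4],
  ∂[1,4,7] = [4,7] − [1,7] + [1,4].
As a 30×20 matrix over Z this has rank 20, with invariant factors (1,1,1,1,1,1,1,1,1,1,1,1,1,1,1,1,1,1,1,2).

Computing H_k = (kernel of ∂_k) / (image of ∂_{k+1}):

  H_0: rank C_0 − rank ∂_1 = 10 − 9 = 1, and the invariant factors of ∂_1 are all 1, so H_0 ≅ Z.
  H_1: rank ker ∂_1 − rank ∂_2 = (30 − 9) − 20 = 1, and ∂_2 has invariant factor 2 > 1, so H_1 ≅ Z ⊕ Z_2.
  H_2: rank ker ∂_2 − rank ∂_3 = (20 − 20) − 0 = 0, and there is no ∂_3, so H_2 ≅ 0.

(K is a triangulation of the Klein bottle.)

H_0 = Z,  H_1 = Z ⊕ Z_2,  H_2 = 0.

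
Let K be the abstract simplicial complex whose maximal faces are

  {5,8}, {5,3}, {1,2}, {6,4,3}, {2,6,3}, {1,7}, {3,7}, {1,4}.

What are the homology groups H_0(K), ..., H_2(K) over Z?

Order the vertices as 1 < 2 < 3 < 4 < 5 < 6 < 7 < 8. Listing each simplex with vertices in this order, K has dimension 2 with simplices:

  0-simplices (8): [1], [2], [3], [4], [5], [6], [7], [8]
  1-simplices (11): [1,2], [1,4], [1,7], [2,3], [2,6], [3,4], [3,5], [3,6], [3,7], [4,6], [5,8]
  2-simplices (2): [2,3,6], [3,4,6]

giving chain groups C_0 ≅ Z^8, C_1 ≅ Z^11, C_2 ≅ Z^2.

The boundary map ∂_1: C_1 → C_0 maps an edge to its endpoints' difference, ∂[p,q] = q − p. For instance
  ∂[3,4] = [4] − [3].
The 8×11 boundary matrix has rank 7 and Smith normal form diag(1,1,1,1,1,1,1).

The boundary map ∂_2: C_2 → C_1 acts by ∂[p,q,r] = [q,r] − [p,r] + [p,q]. For instance
  ∂[2,3,6] = [3,6] − [2,6] + [2,3],
  ∂[3,4,6] = [4,6] − [3,6] + [3,4].
The 11×2 boundary matrix has rank 2 and Smith normal form diag(1,1).

From H_k ≅ ker(∂_k) / im(∂_{k+1}) we obtain:

  H_0: rank C_0 − rank ∂_1 = 8 − 7 = 1, and the invariant factors of ∂_1 are all 1, so H_0 = Z.
  H_1: rank ker ∂_1 − rank ∂_2 = (11 − 7) − 2 = 2, and the invariant factors of ∂_2 are all 1, so H_1 = Z^2.
  H_2: rank ker ∂_2 − rank ∂_3 = (2 − 2) − 0 = 0, and there is no ∂_3, so H_2 = 0.

H_0 = Z,  H_1 = Z^2,  H_2 = 0.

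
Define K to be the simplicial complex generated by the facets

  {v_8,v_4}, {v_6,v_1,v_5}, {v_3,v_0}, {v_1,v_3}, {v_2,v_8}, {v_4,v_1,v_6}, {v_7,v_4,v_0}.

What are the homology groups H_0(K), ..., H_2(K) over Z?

H_0 ≅ Z,  H_1 ≅ Z,  H_2 = 0.

Fix the vertex order v_0 < v_1 < v_2 < v_3 < v_4 < v_5 < v_6 < v_7 < v_8 and write every simplex with vertices in increasing order. Then dim K = 2 and the simplices of K are:

  0-simplices (9): [v_0], [v_1], [v_2], [v_3], [v_4], [v_5], [v_6], [v_7], [v_8]
  1-simplices (12): [v_0,v_3], [v_0,v_4], [v_0,v_7], [v_1,v_3], [v_1,v_4], [v_1,v_5], [v_1,v_6], [v_2,v_8], [v_4,v_6], [v_4,v_7], [v_4,v_8], [v_5,v_6]
  2-simplices (3): [v_0,v_4,v_7], [v_1,v_4,v_6], [v_1,v_5,v_6]

giving chain groups C_0 ≅ Z^9, C_1 ≅ Z^12, C_2 ≅ Z^3.

Boundary ∂_1: C_1 → C_0 maps an edge to its endpoints' difference, ∂[p,q] = q − p. For instance
  ∂[v_0,v_7] = [v_7] − [v_0].
This gives a 9×12 integer matrix of rank 8; reducing to Smith normal form yields diagonal entries (1,1,1,1,1,1,1,1).

The boundary map ∂_2: C_2 → C_1 acts by ∂[p,q,r] = [q,r] − [p,r] + [p,q]. For instance
  ∂[v_1,v_4,v_6] = [v_4,v_6] − [v_1,v_6] + [v_1,v_4],
  ∂[v_1,v_5,v_6] = [v_5,v_6] − [v_1,v_6] + [v_1,v_5].
The resulting 12×3 matrix has rank 3, and its Smith normal form has invariant factors (1,1,1).

Reading off H_k = ker ∂_k / im ∂_{k+1}:

  H_0: rank C_0 − rank ∂_1 = 9 − 8 = 1, and the invariant factors of ∂_1 are all 1, so H_0 ≅ Z.
  H_1: rank ker ∂_1 − rank ∂_2 = (12 − 8) − 3 = 1, and the invariant factors of ∂_2 are all 1, so H_1 ≅ Z.
  H_2: rank ker ∂_2 − rank ∂_3 = (3 − 3) − 0 = 0, and there is no ∂_3, so H_2 ≅ 0.

As a check, the Euler characteristic is 9 − 12 + 3 = 0, which agrees with 1 − 1 + 0 = 0.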